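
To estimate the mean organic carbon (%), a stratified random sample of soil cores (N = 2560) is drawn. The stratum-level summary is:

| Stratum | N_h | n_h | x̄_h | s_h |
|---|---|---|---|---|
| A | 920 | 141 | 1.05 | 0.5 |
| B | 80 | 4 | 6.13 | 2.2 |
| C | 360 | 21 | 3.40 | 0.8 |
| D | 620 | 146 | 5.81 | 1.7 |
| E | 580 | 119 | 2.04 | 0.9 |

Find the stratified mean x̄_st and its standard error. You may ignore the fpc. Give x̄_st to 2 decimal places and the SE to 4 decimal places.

x̄_st ≈ 2.92, SE ≈ 0.0594

x̄_st = Σ W_h x̄_h = (920·1.05 + 80·6.13 + 360·3.40 + 620·5.81 + 580·2.04)/2560 = 2.91633
V̂(x̄_st) = Σ W_h² s_h²/n_h, with W_h = N_h/N and N = 2560:
  stratum A: (920/2560)²·0.5²/141 = 0.00022899
  stratum B: (80/2560)²·2.2²/4 = 0.00118164
  stratum C: (360/2560)²·0.8²/21 = 0.000602679
  stratum D: (620/2560)²·1.7²/146 = 0.00116104
  stratum E: (580/2560)²·0.9²/119 = 0.000349393
V̂(x̄_st) = 0.00352375
SE(x̄_st) = √0.00352375 = 0.0593611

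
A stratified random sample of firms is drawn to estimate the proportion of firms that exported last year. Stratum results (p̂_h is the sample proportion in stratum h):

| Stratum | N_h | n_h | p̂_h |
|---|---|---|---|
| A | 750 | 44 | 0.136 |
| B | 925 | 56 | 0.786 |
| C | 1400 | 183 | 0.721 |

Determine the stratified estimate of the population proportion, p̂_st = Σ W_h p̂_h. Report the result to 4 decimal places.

p̂_st ≈ 0.5979

N = 3075; stratum weights W_h = N_h/N.
p̂_st = Σ W_h p̂_h = (750·0.136 + 925·0.786 + 1400·0.721)/3075 = 0.59787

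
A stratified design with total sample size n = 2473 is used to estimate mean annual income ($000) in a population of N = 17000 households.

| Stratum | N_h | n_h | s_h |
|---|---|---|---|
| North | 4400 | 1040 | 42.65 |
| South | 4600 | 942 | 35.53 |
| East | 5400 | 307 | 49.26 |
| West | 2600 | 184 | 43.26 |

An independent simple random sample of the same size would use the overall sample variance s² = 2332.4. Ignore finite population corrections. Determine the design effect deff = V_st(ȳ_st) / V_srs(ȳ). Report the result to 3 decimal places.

V̂(ȳ_st) = Σ W_h² s_h²/n_h, with W_h = N_h/N and N = 17000:
  stratum North: (4400/17000)²·42.65²/1040 = 0.117169
  stratum South: (4600/17000)²·35.53²/942 = 0.09812
  stratum East: (5400/17000)²·49.26²/307 = 0.797517
  stratum West: (2600/17000)²·43.26²/184 = 0.237905
V_st = 1.25071
V_srs = s²/n = 2332.4/2473 = 0.943146
deff = V_st / V_srs = 1.25071/0.943146 = 1.3261

deff ≈ 1.326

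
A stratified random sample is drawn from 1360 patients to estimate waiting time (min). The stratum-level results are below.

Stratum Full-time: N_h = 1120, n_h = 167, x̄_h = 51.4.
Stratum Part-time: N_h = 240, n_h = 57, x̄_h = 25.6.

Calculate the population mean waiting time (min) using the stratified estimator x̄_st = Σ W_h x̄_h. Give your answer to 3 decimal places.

x̄_st ≈ 46.847

N = Σ N_h = 1360. Stratum weights W_h = N_h/N.
x̄_st = (1120·51.4 + 240·25.6) / 1360 = 46.84706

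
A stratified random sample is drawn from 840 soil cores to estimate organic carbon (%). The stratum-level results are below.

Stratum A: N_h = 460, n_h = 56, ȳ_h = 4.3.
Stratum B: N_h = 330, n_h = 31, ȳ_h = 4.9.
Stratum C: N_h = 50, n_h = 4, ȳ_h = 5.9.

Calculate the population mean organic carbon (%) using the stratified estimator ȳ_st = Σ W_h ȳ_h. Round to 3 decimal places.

ȳ_st ≈ 4.631

N = Σ N_h = 840. Stratum weights W_h = N_h/N.
ȳ_st = (460·4.3 + 330·4.9 + 50·5.9) / 840 = 4.63095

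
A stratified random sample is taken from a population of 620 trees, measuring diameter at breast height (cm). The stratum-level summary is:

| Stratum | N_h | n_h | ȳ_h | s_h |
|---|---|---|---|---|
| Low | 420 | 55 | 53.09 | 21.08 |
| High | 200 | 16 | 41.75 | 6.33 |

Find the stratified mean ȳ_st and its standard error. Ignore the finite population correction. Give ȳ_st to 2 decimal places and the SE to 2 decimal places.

ȳ_st ≈ 49.43, SE ≈ 1.99

ȳ_st = Σ W_h ȳ_h = (420·53.09 + 200·41.75)/620 = 49.43194
V̂(ȳ_st) = Σ W_h² s_h²/n_h, with W_h = N_h/N and N = 620:
  stratum Low: (420/620)²·21.08²/55 = 3.70761
  stratum High: (200/620)²·6.33²/16 = 0.260594
V̂(ȳ_st) = 3.9682
SE(ȳ_st) = √3.9682 = 1.99203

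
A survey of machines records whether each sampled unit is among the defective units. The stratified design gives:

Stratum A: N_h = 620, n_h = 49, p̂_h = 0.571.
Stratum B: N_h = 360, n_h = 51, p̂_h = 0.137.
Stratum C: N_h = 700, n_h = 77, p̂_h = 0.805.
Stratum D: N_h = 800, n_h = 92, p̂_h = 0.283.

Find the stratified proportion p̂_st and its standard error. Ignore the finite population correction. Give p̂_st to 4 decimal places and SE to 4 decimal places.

p̂_st ≈ 0.4811, SE ≈ 0.0277

N = 2480; stratum weights W_h = N_h/N.
p̂_st = Σ W_h p̂_h = (620·0.571 + 360·0.137 + 700·0.805 + 800·0.283)/2480 = 0.48115
V̂(p̂_st) = Σ W_h² p̂_h(1−p̂_h)/(n_h−1):
  stratum A: (620/2480)²·0.571·0.429/48 = 0.000318957
  stratum B: (360/2480)²·0.137·0.863/50 = 4.98268e-05
  stratum C: (700/2480)²·0.805·0.195/76 = 0.000164554
  stratum D: (800/2480)²·0.283·0.717/91 = 0.000232028
V̂(p̂_st) = 0.000765366; SE = √V̂ = 0.0276653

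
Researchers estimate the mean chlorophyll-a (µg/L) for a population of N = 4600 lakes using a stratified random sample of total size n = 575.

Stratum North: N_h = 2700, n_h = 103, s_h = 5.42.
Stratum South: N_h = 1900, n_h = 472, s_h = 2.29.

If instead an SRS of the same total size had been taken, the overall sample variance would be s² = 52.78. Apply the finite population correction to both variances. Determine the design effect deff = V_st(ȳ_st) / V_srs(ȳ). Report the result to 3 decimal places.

deff ≈ 1.194

V̂(ȳ_st) = Σ W_h² (1 − n_h/N_h) s_h²/n_h, with W_h = N_h/N and N = 4600:
  stratum North: (2700/4600)²·(1 − 103/2700)·5.42²/103 = 0.0945108
  stratum South: (1900/4600)²·(1 − 472/1900)·2.29²/472 = 0.00142461
V_st = 0.0959354
V_srs = (1 − 575/4600)·52.78/575 = 0.0803174
deff = V_st / V_srs = 0.0959354/0.0803174 = 1.1945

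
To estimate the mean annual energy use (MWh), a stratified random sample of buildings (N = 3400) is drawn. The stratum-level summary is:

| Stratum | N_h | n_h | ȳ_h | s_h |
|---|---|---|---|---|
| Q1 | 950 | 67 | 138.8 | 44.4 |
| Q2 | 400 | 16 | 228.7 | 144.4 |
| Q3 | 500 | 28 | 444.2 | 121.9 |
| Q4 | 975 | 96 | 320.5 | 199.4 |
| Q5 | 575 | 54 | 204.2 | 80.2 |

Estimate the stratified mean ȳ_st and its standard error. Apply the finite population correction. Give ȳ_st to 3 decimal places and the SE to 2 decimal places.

ȳ_st = Σ W_h ȳ_h = (950·138.8 + 400·228.7 + 500·444.2 + 975·320.5 + 575·204.2)/3400 = 257.45368
V̂(ȳ_st) = Σ W_h² (1 − n_h/N_h) s_h²/n_h, with W_h = N_h/N and N = 3400:
  stratum Q1: (950/3400)²·(1 − 67/950)·44.4²/67 = 2.1351
  stratum Q2: (400/3400)²·(1 − 16/400)·144.4²/16 = 17.316
  stratum Q3: (500/3400)²·(1 − 28/500)·121.9²/28 = 10.8344
  stratum Q4: (975/3400)²·(1 − 96/975)·199.4²/96 = 30.7054
  stratum Q5: (575/3400)²·(1 − 54/575)·80.2²/54 = 3.08676
V̂(ȳ_st) = 64.0776
SE(ȳ_st) = √64.0776 = 8.00485

ȳ_st ≈ 257.454, SE ≈ 8.00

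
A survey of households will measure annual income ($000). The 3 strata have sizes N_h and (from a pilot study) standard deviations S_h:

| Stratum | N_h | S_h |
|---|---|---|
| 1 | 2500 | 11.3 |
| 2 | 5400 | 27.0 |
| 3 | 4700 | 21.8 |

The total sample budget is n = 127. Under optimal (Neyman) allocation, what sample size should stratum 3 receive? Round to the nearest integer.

Neyman allocation: n_h = n · N_h S_h / Σ N_i S_i, with n = 127.
  stratum 1: N_h·S_h = 2500·11.3 = 28250.00
  stratum 2: N_h·S_h = 5400·27.0 = 145800.00
  stratum 3: N_h·S_h = 4700·21.8 = 102460.00
Σ N_h S_h = 276510.00
n for stratum 3 = 127·102460.00/276510.00 = 47.059 → 47

47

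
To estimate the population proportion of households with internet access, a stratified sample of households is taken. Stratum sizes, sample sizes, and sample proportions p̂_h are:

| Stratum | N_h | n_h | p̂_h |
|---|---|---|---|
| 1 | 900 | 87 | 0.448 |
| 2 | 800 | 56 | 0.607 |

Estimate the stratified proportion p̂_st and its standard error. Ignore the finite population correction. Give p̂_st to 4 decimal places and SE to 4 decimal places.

p̂_st ≈ 0.5228, SE ≈ 0.0420

N = 1700; stratum weights W_h = N_h/N.
p̂_st = Σ W_h p̂_h = (900·0.448 + 800·0.607)/1700 = 0.52282
V̂(p̂_st) = Σ W_h² p̂_h(1−p̂_h)/(n_h−1):
  stratum 1: (900/1700)²·0.448·0.552/86 = 0.000805946
  stratum 2: (800/1700)²·0.607·0.393/55 = 0.000960507
V̂(p̂_st) = 0.00176645; SE = √V̂ = 0.0420292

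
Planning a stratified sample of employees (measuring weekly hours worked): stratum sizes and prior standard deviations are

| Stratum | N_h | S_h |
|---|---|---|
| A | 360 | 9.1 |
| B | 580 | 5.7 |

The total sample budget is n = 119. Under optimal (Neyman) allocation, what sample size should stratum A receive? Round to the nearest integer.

Neyman allocation: n_h = n · N_h S_h / Σ N_i S_i, with n = 119.
  stratum A: N_h·S_h = 360·9.1 = 3276.00
  stratum B: N_h·S_h = 580·5.7 = 3306.00
Σ N_h S_h = 6582.00
n for stratum A = 119·3276.00/6582.00 = 59.229 → 59

59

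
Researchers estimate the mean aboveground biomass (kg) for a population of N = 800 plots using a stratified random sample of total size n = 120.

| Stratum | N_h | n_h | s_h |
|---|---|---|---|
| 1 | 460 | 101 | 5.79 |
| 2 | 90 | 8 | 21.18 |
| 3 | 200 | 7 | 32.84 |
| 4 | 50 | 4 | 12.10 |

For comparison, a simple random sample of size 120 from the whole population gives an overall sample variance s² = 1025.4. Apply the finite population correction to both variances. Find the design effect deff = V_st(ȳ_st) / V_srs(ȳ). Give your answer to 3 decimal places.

deff ≈ 1.398

V̂(ȳ_st) = Σ W_h² (1 − n_h/N_h) s_h²/n_h, with W_h = N_h/N and N = 800:
  stratum 1: (460/800)²·(1 − 101/460)·5.79²/101 = 0.0856462
  stratum 2: (90/800)²·(1 − 8/90)·21.18²/8 = 0.646604
  stratum 3: (200/800)²·(1 − 7/200)·32.84²/7 = 9.29214
  stratum 4: (50/800)²·(1 − 4/50)·12.10²/4 = 0.13154
V_st = 10.1559
V_srs = (1 − 120/800)·1025.4/120 = 7.26325
deff = V_st / V_srs = 10.1559/7.26325 = 1.3983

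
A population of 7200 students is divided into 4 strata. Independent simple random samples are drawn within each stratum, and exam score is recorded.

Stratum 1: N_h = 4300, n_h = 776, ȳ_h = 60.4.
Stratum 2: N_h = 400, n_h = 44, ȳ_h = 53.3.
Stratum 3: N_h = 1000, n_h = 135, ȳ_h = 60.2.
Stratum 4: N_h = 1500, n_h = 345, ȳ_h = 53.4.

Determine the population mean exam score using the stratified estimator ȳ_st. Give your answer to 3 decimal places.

N = Σ N_h = 7200. Stratum weights W_h = N_h/N.
ȳ_st = (4300·60.4 + 400·53.3 + 1000·60.2 + 1500·53.4) / 7200 = 58.51944

ȳ_st ≈ 58.519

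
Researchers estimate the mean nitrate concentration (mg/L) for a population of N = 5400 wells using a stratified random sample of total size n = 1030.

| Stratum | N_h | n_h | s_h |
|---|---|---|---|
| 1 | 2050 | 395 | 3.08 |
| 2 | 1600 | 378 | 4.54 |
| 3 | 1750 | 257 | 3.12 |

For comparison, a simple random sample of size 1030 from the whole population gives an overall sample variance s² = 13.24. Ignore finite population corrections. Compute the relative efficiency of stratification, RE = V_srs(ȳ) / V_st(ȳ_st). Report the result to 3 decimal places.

RE ≈ 1.051

V̂(ȳ_st) = Σ W_h² s_h²/n_h, with W_h = N_h/N and N = 5400:
  stratum 1: (2050/5400)²·3.08²/395 = 0.00346118
  stratum 2: (1600/5400)²·4.54²/378 = 0.0047871
  stratum 3: (1750/5400)²·3.12²/257 = 0.003978
V_st = 0.0122263
V_srs = s²/n = 13.24/1030 = 0.0128544
Relative efficiency = V_srs / V_st = 0.0128544/0.0122263 = 1.0514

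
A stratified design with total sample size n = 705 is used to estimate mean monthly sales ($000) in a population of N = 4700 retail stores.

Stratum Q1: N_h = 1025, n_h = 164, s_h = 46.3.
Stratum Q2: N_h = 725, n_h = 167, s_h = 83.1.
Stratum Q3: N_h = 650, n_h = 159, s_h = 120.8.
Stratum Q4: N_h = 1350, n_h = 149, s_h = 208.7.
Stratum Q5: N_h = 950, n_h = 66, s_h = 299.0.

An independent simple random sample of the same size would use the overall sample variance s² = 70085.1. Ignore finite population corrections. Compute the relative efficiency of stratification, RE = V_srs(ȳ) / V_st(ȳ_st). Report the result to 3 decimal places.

V̂(ȳ_st) = Σ W_h² s_h²/n_h, with W_h = N_h/N and N = 4700:
  stratum Q1: (1025/4700)²·46.3²/164 = 0.621685
  stratum Q2: (725/4700)²·83.1²/167 = 0.983934
  stratum Q3: (650/4700)²·120.8²/159 = 1.75537
  stratum Q4: (1350/4700)²·208.7²/149 = 24.1174
  stratum Q5: (950/4700)²·299.0²/66 = 55.3414
V_st = 82.8198
V_srs = s²/n = 70085.1/705 = 99.4115
Relative efficiency = V_srs / V_st = 99.4115/82.8198 = 1.2003

RE ≈ 1.200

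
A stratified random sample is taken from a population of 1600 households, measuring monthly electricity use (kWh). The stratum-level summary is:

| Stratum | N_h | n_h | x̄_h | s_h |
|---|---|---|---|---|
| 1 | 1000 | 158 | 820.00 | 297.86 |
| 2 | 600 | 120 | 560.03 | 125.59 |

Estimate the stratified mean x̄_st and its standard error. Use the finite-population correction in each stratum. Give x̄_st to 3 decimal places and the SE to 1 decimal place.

x̄_st = Σ W_h x̄_h = (1000·820.00 + 600·560.03)/1600 = 722.51125
V̂(x̄_st) = Σ W_h² (1 − n_h/N_h) s_h²/n_h, with W_h = N_h/N and N = 1600:
  stratum 1: (1000/1600)²·(1 − 158/1000)·297.86²/158 = 184.688
  stratum 2: (600/1600)²·(1 − 120/600)·125.59²/120 = 14.787
V̂(x̄_st) = 199.475
SE(x̄_st) = √199.475 = 14.1236

x̄_st ≈ 722.511, SE ≈ 14.1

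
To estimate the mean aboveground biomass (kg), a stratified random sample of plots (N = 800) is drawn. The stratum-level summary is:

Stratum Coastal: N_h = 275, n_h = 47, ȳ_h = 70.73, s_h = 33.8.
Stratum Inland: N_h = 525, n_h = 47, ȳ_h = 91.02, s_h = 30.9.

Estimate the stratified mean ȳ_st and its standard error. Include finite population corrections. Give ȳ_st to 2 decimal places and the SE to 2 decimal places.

ȳ_st ≈ 84.05, SE ≈ 3.22

ȳ_st = Σ W_h ȳ_h = (275·70.73 + 525·91.02)/800 = 84.04531
V̂(ȳ_st) = Σ W_h² (1 − n_h/N_h) s_h²/n_h, with W_h = N_h/N and N = 800:
  stratum Coastal: (275/800)²·(1 − 47/275)·33.8²/47 = 2.38135
  stratum Inland: (525/800)²·(1 − 47/525)·30.9²/47 = 7.96574
V̂(ȳ_st) = 10.3471
SE(ȳ_st) = √10.3471 = 3.21669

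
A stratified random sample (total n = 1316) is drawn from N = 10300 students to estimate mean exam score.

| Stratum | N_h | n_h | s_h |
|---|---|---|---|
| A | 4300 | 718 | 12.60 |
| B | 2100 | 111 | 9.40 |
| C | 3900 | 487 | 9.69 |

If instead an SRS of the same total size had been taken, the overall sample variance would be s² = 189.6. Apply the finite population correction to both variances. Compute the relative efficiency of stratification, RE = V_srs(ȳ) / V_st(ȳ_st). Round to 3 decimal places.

V̂(ȳ_st) = Σ W_h² (1 − n_h/N_h) s_h²/n_h, with W_h = N_h/N and N = 10300:
  stratum A: (4300/10300)²·(1 − 718/4300)·12.60²/718 = 0.0321023
  stratum B: (2100/10300)²·(1 − 111/2100)·9.40²/111 = 0.031341
  stratum C: (3900/10300)²·(1 − 487/3900)·9.69²/487 = 0.0241905
V_st = 0.0876338
V_srs = (1 − 1316/10300)·189.6/1316 = 0.125665
Relative efficiency = V_srs / V_st = 0.125665/0.0876338 = 1.4340

RE ≈ 1.434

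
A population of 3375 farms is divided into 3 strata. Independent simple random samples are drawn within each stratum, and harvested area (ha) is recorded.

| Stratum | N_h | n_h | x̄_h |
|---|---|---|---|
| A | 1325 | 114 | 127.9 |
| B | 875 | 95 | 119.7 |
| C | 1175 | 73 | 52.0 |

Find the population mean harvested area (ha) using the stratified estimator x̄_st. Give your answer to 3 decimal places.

N = Σ N_h = 3375. Stratum weights W_h = N_h/N.
x̄_st = (1325·127.9 + 875·119.7 + 1175·52.0) / 3375 = 99.34963

x̄_st ≈ 99.350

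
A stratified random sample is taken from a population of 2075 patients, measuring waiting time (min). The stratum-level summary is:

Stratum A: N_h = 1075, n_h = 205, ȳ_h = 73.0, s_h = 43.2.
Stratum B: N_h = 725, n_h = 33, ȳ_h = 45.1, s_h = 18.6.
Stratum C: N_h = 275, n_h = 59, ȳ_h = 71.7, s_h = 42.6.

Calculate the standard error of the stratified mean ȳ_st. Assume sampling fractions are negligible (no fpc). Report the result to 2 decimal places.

SE(ȳ_st) ≈ 2.06

V̂(ȳ_st) = Σ W_h² s_h²/n_h, with W_h = N_h/N and N = 2075:
  stratum A: (1075/2075)²·43.2²/205 = 2.4434
  stratum B: (725/2075)²·18.6²/33 = 1.27983
  stratum C: (275/2075)²·42.6²/59 = 0.540252
V̂(ȳ_st) = 4.26348
SE(ȳ_st) = √4.26348 = 2.06482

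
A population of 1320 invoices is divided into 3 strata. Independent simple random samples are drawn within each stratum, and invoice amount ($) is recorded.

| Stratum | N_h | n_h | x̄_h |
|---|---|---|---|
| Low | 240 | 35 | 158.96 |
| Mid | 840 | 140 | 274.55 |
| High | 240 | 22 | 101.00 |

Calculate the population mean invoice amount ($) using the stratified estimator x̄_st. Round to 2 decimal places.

x̄_st ≈ 221.98

N = Σ N_h = 1320. Stratum weights W_h = N_h/N.
x̄_st = (240·158.96 + 840·274.55 + 240·101.00) / 1320 = 221.9791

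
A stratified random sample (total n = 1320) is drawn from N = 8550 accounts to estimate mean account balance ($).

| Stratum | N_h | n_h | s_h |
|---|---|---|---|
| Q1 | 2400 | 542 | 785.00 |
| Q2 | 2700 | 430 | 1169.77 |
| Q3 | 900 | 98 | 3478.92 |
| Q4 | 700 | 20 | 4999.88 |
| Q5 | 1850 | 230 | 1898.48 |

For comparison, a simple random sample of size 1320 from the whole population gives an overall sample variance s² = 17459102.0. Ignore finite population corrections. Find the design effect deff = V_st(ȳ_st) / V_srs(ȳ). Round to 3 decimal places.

deff ≈ 0.823

V̂(ȳ_st) = Σ W_h² s_h²/n_h, with W_h = N_h/N and N = 8550:
  stratum Q1: (2400/8550)²·785.00²/542 = 89.584
  stratum Q2: (2700/8550)²·1169.77²/430 = 317.342
  stratum Q3: (900/8550)²·3478.92²/98 = 1368.41
  stratum Q4: (700/8550)²·4999.88²/20 = 8378.24
  stratum Q5: (1850/8550)²·1898.48²/230 = 733.661
V_st = 10887.2
V_srs = s²/n = 17459102.0/1320 = 13226.6
deff = V_st / V_srs = 10887.2/13226.6 = 0.8231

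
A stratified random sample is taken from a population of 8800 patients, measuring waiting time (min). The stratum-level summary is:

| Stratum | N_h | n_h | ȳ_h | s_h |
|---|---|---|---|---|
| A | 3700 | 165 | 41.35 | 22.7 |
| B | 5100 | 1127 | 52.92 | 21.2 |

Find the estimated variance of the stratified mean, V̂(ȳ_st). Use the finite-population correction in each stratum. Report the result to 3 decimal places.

V̂(ȳ_st) ≈ 0.632

V̂(ȳ_st) = Σ W_h² (1 − n_h/N_h) s_h²/n_h, with W_h = N_h/N and N = 8800:
  stratum A: (3700/8800)²·(1 − 165/3700)·22.7²/165 = 0.527465
  stratum B: (5100/8800)²·(1 − 1127/5100)·21.2²/1127 = 0.104345
V̂(ȳ_st) = 0.63181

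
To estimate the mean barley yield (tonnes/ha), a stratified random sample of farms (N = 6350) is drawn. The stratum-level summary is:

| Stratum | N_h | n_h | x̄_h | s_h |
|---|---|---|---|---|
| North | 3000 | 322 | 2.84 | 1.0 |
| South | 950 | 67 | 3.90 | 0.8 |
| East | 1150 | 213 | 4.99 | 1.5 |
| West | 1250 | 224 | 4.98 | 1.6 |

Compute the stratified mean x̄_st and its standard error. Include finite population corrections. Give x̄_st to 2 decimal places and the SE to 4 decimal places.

x̄_st = Σ W_h x̄_h = (3000·2.84 + 950·3.90 + 1150·4.99 + 1250·4.98)/6350 = 3.80921
V̂(x̄_st) = Σ W_h² (1 − n_h/N_h) s_h²/n_h, with W_h = N_h/N and N = 6350:
  stratum North: (3000/6350)²·(1 − 322/3000)·1.0²/322 = 0.000618769
  stratum South: (950/6350)²·(1 − 67/950)·0.8²/67 = 0.00019872
  stratum East: (1150/6350)²·(1 − 213/1150)·1.5²/213 = 0.000282288
  stratum West: (1250/6350)²·(1 − 224/1250)·1.6²/224 = 0.000363498
V̂(x̄_st) = 0.00146328
SE(x̄_st) = √0.00146328 = 0.0382528

x̄_st ≈ 3.81, SE ≈ 0.0383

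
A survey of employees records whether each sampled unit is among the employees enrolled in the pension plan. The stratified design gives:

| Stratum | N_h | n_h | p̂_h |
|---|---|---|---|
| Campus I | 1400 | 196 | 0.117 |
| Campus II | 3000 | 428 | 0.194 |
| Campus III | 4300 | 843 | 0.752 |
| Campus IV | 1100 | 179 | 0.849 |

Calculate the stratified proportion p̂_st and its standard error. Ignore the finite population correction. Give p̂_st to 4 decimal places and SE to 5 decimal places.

N = 9800; stratum weights W_h = N_h/N.
p̂_st = Σ W_h p̂_h = (1400·0.117 + 3000·0.194 + 4300·0.752 + 1100·0.849)/9800 = 0.50136
V̂(p̂_st) = Σ W_h² p̂_h(1−p̂_h)/(n_h−1):
  stratum Campus I: (1400/9800)²·0.117·0.883/195 = 1.08122e-05
  stratum Campus II: (3000/9800)²·0.194·0.806/427 = 3.43162e-05
  stratum Campus III: (4300/9800)²·0.752·0.248/842 = 4.26425e-05
  stratum Campus IV: (1100/9800)²·0.849·0.151/178 = 9.07398e-06
V̂(p̂_st) = 9.68449e-05; SE = √V̂ = 0.00984098

p̂_st ≈ 0.5014, SE ≈ 0.00984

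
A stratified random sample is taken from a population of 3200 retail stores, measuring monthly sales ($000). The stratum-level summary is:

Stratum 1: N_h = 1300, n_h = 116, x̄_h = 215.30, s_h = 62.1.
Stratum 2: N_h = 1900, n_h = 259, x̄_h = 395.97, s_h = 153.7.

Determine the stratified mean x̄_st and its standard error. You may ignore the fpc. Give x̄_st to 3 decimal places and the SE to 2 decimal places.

x̄_st = Σ W_h x̄_h = (1300·215.30 + 1900·395.97)/3200 = 322.57281
V̂(x̄_st) = Σ W_h² s_h²/n_h, with W_h = N_h/N and N = 3200:
  stratum 1: (1300/3200)²·62.1²/116 = 5.48671
  stratum 2: (1900/3200)²·153.7²/259 = 32.1555
V̂(x̄_st) = 37.6422
SE(x̄_st) = √37.6422 = 6.13532

x̄_st ≈ 322.573, SE ≈ 6.14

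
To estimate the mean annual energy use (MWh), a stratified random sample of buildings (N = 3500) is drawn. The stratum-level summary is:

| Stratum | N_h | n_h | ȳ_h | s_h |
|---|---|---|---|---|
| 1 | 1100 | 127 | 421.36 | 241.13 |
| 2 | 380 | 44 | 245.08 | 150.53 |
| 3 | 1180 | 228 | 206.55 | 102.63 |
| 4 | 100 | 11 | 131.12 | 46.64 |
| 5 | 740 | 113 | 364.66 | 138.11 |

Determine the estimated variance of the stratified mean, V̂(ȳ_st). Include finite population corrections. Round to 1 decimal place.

V̂(ȳ_st) = Σ W_h² (1 − n_h/N_h) s_h²/n_h, with W_h = N_h/N and N = 3500:
  stratum 1: (1100/3500)²·(1 − 127/1100)·241.13²/127 = 40.0008
  stratum 2: (380/3500)²·(1 − 44/380)·150.53²/44 = 5.3676
  stratum 3: (1180/3500)²·(1 − 228/1180)·102.63²/228 = 4.2364
  stratum 4: (100/3500)²·(1 − 11/100)·46.64²/11 = 0.143674
  stratum 5: (740/3500)²·(1 − 113/740)·138.11²/113 = 6.39345
V̂(ȳ_st) = 56.1419

V̂(ȳ_st) ≈ 56.1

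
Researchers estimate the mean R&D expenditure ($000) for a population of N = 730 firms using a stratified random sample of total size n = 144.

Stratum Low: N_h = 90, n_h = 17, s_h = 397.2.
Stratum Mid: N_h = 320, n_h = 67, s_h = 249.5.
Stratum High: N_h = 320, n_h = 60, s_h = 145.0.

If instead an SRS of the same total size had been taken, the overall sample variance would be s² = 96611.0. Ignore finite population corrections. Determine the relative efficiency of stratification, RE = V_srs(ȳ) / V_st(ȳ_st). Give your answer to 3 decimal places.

V̂(ȳ_st) = Σ W_h² s_h²/n_h, with W_h = N_h/N and N = 730:
  stratum Low: (90/730)²·397.2²/17 = 141.062
  stratum Mid: (320/730)²·249.5²/67 = 178.534
  stratum High: (320/730)²·145.0²/60 = 67.3347
V_st = 386.93
V_srs = s²/n = 96611.0/144 = 670.91
Relative efficiency = V_srs / V_st = 670.91/386.93 = 1.7339

RE ≈ 1.734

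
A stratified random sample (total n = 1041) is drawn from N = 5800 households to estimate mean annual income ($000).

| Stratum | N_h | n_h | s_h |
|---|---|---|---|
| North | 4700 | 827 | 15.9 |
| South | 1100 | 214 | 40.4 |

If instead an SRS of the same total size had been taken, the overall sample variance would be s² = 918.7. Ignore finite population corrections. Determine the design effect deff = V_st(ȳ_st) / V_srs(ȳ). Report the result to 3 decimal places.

deff ≈ 0.538

V̂(ȳ_st) = Σ W_h² s_h²/n_h, with W_h = N_h/N and N = 5800:
  stratum North: (4700/5800)²·15.9²/827 = 0.200737
  stratum South: (1100/5800)²·40.4²/214 = 0.274333
V_st = 0.475071
V_srs = s²/n = 918.7/1041 = 0.882517
deff = V_st / V_srs = 0.475071/0.882517 = 0.5383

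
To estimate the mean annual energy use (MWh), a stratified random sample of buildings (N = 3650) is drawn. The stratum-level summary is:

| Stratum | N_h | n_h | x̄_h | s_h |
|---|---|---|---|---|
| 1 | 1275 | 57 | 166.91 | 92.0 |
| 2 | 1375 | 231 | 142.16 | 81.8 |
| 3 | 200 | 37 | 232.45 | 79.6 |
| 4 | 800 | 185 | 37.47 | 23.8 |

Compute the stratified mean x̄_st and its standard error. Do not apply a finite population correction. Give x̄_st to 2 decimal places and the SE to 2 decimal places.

x̄_st ≈ 132.81, SE ≈ 4.78

x̄_st = Σ W_h x̄_h = (1275·166.91 + 1375·142.16 + 200·232.45 + 800·37.47)/3650 = 132.80719
V̂(x̄_st) = Σ W_h² s_h²/n_h, with W_h = N_h/N and N = 3650:
  stratum 1: (1275/3650)²·92.0²/57 = 18.1191
  stratum 2: (1375/3650)²·81.8²/231 = 4.11069
  stratum 3: (200/3650)²·79.6²/37 = 0.51416
  stratum 4: (800/3650)²·23.8²/185 = 0.147088
V̂(x̄_st) = 22.891
SE(x̄_st) = √22.891 = 4.78445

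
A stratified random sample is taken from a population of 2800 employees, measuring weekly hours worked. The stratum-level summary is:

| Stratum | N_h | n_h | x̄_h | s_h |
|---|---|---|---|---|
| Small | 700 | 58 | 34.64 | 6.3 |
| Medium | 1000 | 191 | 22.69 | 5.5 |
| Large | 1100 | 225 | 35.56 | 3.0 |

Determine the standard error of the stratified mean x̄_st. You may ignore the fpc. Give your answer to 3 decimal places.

V̂(x̄_st) = Σ W_h² s_h²/n_h, with W_h = N_h/N and N = 2800:
  stratum Small: (700/2800)²·6.3²/58 = 0.0427694
  stratum Medium: (1000/2800)²·5.5²/191 = 0.0202011
  stratum Large: (1100/2800)²·3.0²/225 = 0.00617347
V̂(x̄_st) = 0.069144
SE(x̄_st) = √0.069144 = 0.262952

SE(x̄_st) ≈ 0.263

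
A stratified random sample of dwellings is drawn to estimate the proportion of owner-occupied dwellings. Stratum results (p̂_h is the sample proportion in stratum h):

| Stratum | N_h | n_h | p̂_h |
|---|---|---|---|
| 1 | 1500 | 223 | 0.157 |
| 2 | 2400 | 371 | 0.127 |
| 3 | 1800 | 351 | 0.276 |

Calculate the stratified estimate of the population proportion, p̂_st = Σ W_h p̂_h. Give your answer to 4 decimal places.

p̂_st ≈ 0.1819

N = 5700; stratum weights W_h = N_h/N.
p̂_st = Σ W_h p̂_h = (1500·0.157 + 2400·0.127 + 1800·0.276)/5700 = 0.18195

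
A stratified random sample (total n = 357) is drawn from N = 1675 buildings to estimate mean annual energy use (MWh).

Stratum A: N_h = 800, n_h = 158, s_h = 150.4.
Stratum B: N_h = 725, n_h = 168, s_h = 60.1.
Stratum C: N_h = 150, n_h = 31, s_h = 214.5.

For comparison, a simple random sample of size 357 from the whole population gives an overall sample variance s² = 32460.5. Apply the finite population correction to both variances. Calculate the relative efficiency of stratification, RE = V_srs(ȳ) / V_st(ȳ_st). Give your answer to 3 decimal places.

V̂(ȳ_st) = Σ W_h² (1 − n_h/N_h) s_h²/n_h, with W_h = N_h/N and N = 1675:
  stratum A: (800/1675)²·(1 − 158/800)·150.4²/158 = 26.208
  stratum B: (725/1675)²·(1 − 168/725)·60.1²/168 = 3.09459
  stratum C: (150/1675)²·(1 − 31/150)·214.5²/31 = 9.44282
V_st = 38.7454
V_srs = (1 − 357/1675)·32460.5/357 = 71.5464
Relative efficiency = V_srs / V_st = 71.5464/38.7454 = 1.8466

RE ≈ 1.847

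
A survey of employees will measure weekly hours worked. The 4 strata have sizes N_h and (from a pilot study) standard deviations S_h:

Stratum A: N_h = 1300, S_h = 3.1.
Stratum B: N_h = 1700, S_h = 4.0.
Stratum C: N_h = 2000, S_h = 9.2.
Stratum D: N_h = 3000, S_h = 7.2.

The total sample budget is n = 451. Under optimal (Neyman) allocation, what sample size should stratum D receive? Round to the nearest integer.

192

Neyman allocation: n_h = n · N_h S_h / Σ N_i S_i, with n = 451.
  stratum A: N_h·S_h = 1300·3.1 = 4030.00
  stratum B: N_h·S_h = 1700·4.0 = 6800.00
  stratum C: N_h·S_h = 2000·9.2 = 18400.00
  stratum D: N_h·S_h = 3000·7.2 = 21600.00
Σ N_h S_h = 50830.00
n for stratum D = 451·21600.00/50830.00 = 191.651 → 192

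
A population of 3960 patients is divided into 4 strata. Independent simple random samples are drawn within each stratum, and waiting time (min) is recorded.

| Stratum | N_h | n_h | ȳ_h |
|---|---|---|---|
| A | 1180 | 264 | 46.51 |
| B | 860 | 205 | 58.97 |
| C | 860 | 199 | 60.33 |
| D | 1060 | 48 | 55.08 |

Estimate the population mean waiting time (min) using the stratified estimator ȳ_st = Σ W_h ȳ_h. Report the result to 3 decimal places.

ȳ_st ≈ 54.511

N = Σ N_h = 3960. Stratum weights W_h = N_h/N.
ȳ_st = (1180·46.51 + 860·58.97 + 860·60.33 + 1060·55.08) / 3960 = 54.51126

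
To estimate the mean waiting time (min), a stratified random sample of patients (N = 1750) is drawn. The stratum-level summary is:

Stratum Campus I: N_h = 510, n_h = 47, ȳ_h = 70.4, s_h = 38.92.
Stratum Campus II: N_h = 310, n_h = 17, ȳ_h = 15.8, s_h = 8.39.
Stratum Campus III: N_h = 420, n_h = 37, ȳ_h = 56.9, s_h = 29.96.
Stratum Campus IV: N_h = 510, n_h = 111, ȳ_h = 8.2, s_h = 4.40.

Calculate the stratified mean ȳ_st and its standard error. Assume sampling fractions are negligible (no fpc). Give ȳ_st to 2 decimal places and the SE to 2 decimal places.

ȳ_st = Σ W_h ȳ_h = (510·70.4 + 310·15.8 + 420·56.9 + 510·8.2)/1750 = 39.36114
V̂(ȳ_st) = Σ W_h² s_h²/n_h, with W_h = N_h/N and N = 1750:
  stratum Campus I: (510/1750)²·38.92²/47 = 2.73723
  stratum Campus II: (310/1750)²·8.39²/17 = 0.129934
  stratum Campus III: (420/1750)²·29.96²/37 = 1.39735
  stratum Campus IV: (510/1750)²·4.40²/111 = 0.0148131
V̂(ȳ_st) = 4.27933
SE(ȳ_st) = √4.27933 = 2.06865

ȳ_st ≈ 39.36, SE ≈ 2.07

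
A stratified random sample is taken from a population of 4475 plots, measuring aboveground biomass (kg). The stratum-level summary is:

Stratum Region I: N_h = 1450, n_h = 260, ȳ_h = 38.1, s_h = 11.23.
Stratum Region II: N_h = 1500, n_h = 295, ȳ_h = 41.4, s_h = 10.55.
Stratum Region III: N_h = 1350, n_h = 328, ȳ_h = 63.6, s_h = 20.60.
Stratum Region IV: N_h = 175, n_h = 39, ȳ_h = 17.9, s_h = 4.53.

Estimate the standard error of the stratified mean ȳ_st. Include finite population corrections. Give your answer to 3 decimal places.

SE(ȳ_st) ≈ 0.407

V̂(ȳ_st) = Σ W_h² (1 − n_h/N_h) s_h²/n_h, with W_h = N_h/N and N = 4475:
  stratum Region I: (1450/4475)²·(1 − 260/1450)·11.23²/260 = 0.0417941
  stratum Region II: (1500/4475)²·(1 − 295/1500)·10.55²/295 = 0.0340545
  stratum Region III: (1350/4475)²·(1 − 328/1350)·20.60²/328 = 0.0891372
  stratum Region IV: (175/4475)²·(1 − 39/175)·4.53²/39 = 0.000625349
V̂(ȳ_st) = 0.165611
SE(ȳ_st) = √0.165611 = 0.406954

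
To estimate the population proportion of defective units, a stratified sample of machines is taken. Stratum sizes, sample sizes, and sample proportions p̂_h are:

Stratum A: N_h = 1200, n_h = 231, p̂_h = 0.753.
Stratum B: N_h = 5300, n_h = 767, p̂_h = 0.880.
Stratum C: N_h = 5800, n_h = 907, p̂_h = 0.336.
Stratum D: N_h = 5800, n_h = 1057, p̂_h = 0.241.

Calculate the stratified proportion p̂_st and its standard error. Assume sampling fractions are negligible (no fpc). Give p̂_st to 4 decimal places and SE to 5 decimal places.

p̂_st ≈ 0.4925, SE ≈ 0.00765

N = 18100; stratum weights W_h = N_h/N.
p̂_st = Σ W_h p̂_h = (1200·0.753 + 5300·0.880 + 5800·0.336 + 5800·0.241)/18100 = 0.49250
V̂(p̂_st) = Σ W_h² p̂_h(1−p̂_h)/(n_h−1):
  stratum A: (1200/18100)²·0.753·0.247/230 = 3.55443e-06
  stratum B: (5300/18100)²·0.880·0.120/766 = 1.18203e-05
  stratum C: (5800/18100)²·0.336·0.664/906 = 2.52859e-05
  stratum D: (5800/18100)²·0.241·0.759/1056 = 1.77866e-05
V̂(p̂_st) = 5.84473e-05; SE = √V̂ = 0.00764508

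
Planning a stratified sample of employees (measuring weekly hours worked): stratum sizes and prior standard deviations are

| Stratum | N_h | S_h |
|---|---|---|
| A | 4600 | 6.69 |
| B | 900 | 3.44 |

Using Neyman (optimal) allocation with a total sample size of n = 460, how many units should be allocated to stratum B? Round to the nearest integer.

Neyman allocation: n_h = n · N_h S_h / Σ N_i S_i, with n = 460.
  stratum A: N_h·S_h = 4600·6.69 = 30774.00
  stratum B: N_h·S_h = 900·3.44 = 3096.00
Σ N_h S_h = 33870.00
n for stratum B = 460·3096.00/33870.00 = 42.048 → 42

42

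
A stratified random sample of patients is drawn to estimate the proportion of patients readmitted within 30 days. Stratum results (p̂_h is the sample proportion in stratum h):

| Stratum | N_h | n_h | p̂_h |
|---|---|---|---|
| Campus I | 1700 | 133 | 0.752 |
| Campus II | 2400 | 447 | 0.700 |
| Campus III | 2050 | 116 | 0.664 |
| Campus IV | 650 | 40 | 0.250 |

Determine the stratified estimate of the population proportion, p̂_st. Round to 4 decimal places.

N = 6800; stratum weights W_h = N_h/N.
p̂_st = Σ W_h p̂_h = (1700·0.752 + 2400·0.700 + 2050·0.664 + 650·0.250)/6800 = 0.65913

p̂_st ≈ 0.6591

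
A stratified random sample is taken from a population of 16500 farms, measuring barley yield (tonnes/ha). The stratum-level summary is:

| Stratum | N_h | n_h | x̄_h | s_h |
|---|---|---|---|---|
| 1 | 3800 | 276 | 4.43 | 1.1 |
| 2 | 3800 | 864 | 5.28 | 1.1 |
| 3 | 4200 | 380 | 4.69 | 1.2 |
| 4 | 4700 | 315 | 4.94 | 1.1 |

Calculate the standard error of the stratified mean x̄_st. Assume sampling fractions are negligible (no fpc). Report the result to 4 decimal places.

V̂(x̄_st) = Σ W_h² s_h²/n_h, with W_h = N_h/N and N = 16500:
  stratum 1: (3800/16500)²·1.1²/276 = 0.000232528
  stratum 2: (3800/16500)²·1.1²/864 = 7.42798e-05
  stratum 3: (4200/16500)²·1.2²/380 = 0.000245533
  stratum 4: (4700/16500)²·1.1²/315 = 0.000311675
V̂(x̄_st) = 0.000864016
SE(x̄_st) = √0.000864016 = 0.0293942

SE(x̄_st) ≈ 0.0294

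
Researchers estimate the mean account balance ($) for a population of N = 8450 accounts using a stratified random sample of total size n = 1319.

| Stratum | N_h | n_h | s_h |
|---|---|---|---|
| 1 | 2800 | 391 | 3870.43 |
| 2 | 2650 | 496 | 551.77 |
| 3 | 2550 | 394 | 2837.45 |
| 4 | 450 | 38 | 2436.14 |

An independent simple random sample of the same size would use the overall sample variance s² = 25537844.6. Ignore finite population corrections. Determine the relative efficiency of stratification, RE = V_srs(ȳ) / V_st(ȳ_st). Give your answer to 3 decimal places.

RE ≈ 2.947

V̂(ȳ_st) = Σ W_h² s_h²/n_h, with W_h = N_h/N and N = 8450:
  stratum 1: (2800/8450)²·3870.43²/391 = 4206.73
  stratum 2: (2650/8450)²·551.77²/496 = 60.3688
  stratum 3: (2550/8450)²·2837.45²/394 = 1860.92
  stratum 4: (450/8450)²·2436.14²/38 = 442.927
V_st = 6570.94
V_srs = s²/n = 25537844.6/1319 = 19361.5
Relative efficiency = V_srs / V_st = 19361.5/6570.94 = 2.9465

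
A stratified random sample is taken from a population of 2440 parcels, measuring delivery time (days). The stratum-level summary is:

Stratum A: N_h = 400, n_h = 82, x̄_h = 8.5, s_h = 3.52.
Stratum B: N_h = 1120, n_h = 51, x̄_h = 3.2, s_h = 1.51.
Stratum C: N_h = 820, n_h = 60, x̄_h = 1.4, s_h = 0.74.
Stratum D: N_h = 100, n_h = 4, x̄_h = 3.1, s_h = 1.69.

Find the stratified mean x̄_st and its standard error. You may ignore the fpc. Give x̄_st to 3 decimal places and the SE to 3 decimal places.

x̄_st ≈ 3.460, SE ≈ 0.125

x̄_st = Σ W_h x̄_h = (400·8.5 + 1120·3.2 + 820·1.4 + 100·3.1)/2440 = 3.45984
V̂(x̄_st) = Σ W_h² s_h²/n_h, with W_h = N_h/N and N = 2440:
  stratum A: (400/2440)²·3.52²/82 = 0.0040608
  stratum B: (1120/2440)²·1.51²/51 = 0.00941977
  stratum C: (820/2440)²·0.74²/60 = 0.00103077
  stratum D: (100/2440)²·1.69²/4 = 0.00119932
V̂(x̄_st) = 0.0157107
SE(x̄_st) = √0.0157107 = 0.125342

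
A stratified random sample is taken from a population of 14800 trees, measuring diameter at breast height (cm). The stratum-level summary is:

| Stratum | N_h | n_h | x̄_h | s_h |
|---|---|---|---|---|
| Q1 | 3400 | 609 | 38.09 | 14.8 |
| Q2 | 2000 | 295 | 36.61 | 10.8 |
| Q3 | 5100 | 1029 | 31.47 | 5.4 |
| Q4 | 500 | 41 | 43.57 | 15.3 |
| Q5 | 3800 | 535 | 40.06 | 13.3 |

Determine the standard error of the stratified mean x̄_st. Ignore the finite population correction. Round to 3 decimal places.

V̂(x̄_st) = Σ W_h² s_h²/n_h, with W_h = N_h/N and N = 14800:
  stratum Q1: (3400/14800)²·14.8²/609 = 0.0189819
  stratum Q2: (2000/14800)²·10.8²/295 = 0.00722041
  stratum Q3: (5100/14800)²·5.4²/1029 = 0.00336503
  stratum Q4: (500/14800)²·15.3²/41 = 0.00651652
  stratum Q5: (3800/14800)²·13.3²/535 = 0.0217968
V̂(x̄_st) = 0.0578807
SE(x̄_st) = √0.0578807 = 0.240584

SE(x̄_st) ≈ 0.241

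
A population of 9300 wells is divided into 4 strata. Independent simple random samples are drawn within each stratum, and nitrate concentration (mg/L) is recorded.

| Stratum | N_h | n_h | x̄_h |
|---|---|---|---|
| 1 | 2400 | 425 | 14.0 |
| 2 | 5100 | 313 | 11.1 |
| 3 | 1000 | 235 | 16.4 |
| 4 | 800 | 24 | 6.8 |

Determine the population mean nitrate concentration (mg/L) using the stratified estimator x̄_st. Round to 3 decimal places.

N = Σ N_h = 9300. Stratum weights W_h = N_h/N.
x̄_st = (2400·14.0 + 5100·11.1 + 1000·16.4 + 800·6.8) / 9300 = 12.04839

x̄_st ≈ 12.048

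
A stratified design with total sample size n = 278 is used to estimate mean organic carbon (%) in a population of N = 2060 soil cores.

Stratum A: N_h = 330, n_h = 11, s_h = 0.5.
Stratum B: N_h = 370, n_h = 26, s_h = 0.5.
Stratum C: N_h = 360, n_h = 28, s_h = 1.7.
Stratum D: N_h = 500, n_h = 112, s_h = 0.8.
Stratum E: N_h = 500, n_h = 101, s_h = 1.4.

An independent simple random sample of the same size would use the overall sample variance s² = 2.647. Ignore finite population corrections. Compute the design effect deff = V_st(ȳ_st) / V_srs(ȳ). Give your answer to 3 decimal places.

deff ≈ 0.580

V̂(ȳ_st) = Σ W_h² s_h²/n_h, with W_h = N_h/N and N = 2060:
  stratum A: (330/2060)²·0.5²/11 = 0.000583231
  stratum B: (370/2060)²·0.5²/26 = 0.000310196
  stratum C: (360/2060)²·1.7²/28 = 0.00315218
  stratum D: (500/2060)²·0.8²/112 = 0.000336641
  stratum E: (500/2060)²·1.4²/101 = 0.00114325
V_st = 0.00552549
V_srs = s²/n = 2.647/278 = 0.00952158
deff = V_st / V_srs = 0.00552549/0.00952158 = 0.5803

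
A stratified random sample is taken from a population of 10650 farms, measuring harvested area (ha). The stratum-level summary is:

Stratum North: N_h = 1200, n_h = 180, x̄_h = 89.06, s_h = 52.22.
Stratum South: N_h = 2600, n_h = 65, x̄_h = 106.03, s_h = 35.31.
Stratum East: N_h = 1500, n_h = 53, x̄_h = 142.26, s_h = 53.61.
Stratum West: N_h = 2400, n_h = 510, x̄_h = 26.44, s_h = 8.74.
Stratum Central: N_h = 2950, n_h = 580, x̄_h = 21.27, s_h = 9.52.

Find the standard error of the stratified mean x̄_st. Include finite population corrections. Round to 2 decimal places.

V̂(x̄_st) = Σ W_h² (1 − n_h/N_h) s_h²/n_h, with W_h = N_h/N and N = 10650:
  stratum North: (1200/10650)²·(1 − 180/1200)·52.22²/180 = 0.163487
  stratum South: (2600/10650)²·(1 − 65/2600)·35.31²/65 = 1.11464
  stratum East: (1500/10650)²·(1 − 53/1500)·53.61²/53 = 1.03771
  stratum West: (2400/10650)²·(1 − 510/2400)·8.74²/510 = 0.00599
  stratum Central: (2950/10650)²·(1 − 580/2950)·9.52²/580 = 0.00963201
V̂(x̄_st) = 2.33146
SE(x̄_st) = √2.33146 = 1.52691

SE(x̄_st) ≈ 1.53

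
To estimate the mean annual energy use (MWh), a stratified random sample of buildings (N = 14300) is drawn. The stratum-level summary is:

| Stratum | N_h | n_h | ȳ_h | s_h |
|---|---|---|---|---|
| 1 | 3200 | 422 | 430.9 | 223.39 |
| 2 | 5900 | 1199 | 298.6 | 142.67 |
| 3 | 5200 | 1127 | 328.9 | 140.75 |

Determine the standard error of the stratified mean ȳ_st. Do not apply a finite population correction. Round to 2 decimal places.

V̂(ȳ_st) = Σ W_h² s_h²/n_h, with W_h = N_h/N and N = 14300:
  stratum 1: (3200/14300)²·223.39²/422 = 5.92165
  stratum 2: (5900/14300)²·142.67²/1199 = 2.88987
  stratum 3: (5200/14300)²·140.75²/1127 = 2.32438
V̂(ȳ_st) = 11.1359
SE(ȳ_st) = √11.1359 = 3.33705

SE(ȳ_st) ≈ 3.34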